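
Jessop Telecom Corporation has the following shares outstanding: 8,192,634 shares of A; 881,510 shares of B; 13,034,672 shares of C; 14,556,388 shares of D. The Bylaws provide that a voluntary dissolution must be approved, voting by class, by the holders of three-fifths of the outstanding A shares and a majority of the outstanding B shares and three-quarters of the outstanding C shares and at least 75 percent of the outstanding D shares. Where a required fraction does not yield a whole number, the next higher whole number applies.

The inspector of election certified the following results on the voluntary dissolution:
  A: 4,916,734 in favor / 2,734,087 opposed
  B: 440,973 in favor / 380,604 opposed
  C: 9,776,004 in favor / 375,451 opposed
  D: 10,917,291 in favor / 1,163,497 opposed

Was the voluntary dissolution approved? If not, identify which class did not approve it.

A: 3/5 of 8192634 = 4915580.40, rounded up to 4915581; 4,915,581 required, 4,916,734 in favor — approved.
B: a majority of 881510 is 440756; 440,756 required, 440,973 in favor — approved.
C: 3/4 of 13034672 = 9776004; 9,776,004 required, 9,776,004 in favor — approved.
D: 3/4 of 14556388 = 10917291; 10,917,291 required, 10,917,291 in favor — approved.

Approved — every class gave the required vote.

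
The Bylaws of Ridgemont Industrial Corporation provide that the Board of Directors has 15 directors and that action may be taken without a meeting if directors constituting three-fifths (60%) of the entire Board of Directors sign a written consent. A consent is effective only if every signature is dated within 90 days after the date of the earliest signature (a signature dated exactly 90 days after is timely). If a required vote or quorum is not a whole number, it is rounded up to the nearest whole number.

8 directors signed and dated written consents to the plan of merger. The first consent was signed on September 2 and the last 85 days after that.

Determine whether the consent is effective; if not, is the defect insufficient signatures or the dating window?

Not effective — insufficient signatures.

Signatures required: three-fifths (60%) of 15 — 3/5 of 15 = 9, so 9 needed; 8 signed. Insufficient.
Dating window: the latest signature is 85 days after the earliest; the limit is 90 days. Within the window.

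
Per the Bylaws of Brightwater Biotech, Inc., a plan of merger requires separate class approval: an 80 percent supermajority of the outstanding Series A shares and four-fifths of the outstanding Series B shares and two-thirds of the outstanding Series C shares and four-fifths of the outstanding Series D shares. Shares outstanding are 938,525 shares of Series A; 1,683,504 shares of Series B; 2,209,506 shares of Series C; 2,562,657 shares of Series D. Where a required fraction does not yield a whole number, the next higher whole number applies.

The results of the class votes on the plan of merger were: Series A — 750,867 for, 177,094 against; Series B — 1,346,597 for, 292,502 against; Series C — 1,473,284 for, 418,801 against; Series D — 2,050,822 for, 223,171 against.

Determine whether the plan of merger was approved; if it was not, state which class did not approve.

Series A: 4/5 of 938525 = 750820; 750,820 required, 750,867 in favor — approved.
Series B: 4/5 of 1683504 = 1346803.20, rounded up to 1346804; 1,346,804 required, 1,346,597 in favor — not approved.
Series C: 2/3 of 2209506 = 1473004; 1,473,004 required, 1,473,284 in favor — approved.
Series D: 4/5 of 2562657 = 2050125.60, rounded up to 2050126; 2,050,126 required, 2,050,822 in favor — approved.

Not approved — the Series B shares did not give the required vote.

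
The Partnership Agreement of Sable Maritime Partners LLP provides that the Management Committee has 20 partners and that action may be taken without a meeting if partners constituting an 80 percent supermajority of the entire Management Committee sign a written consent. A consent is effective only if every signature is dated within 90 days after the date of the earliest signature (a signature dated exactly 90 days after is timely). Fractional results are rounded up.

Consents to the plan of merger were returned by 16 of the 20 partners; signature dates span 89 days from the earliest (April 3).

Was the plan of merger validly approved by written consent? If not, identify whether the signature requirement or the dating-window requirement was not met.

Effective — both the signature and dating-window requirements are satisfied.

Signatures required: an 80 percent supermajority of 20 — 4/5 of 20 = 16, so 16 needed; 16 signed. Sufficient.
Dating window: the latest signature is 89 days after the earliest; the limit is 90 days. Within the window.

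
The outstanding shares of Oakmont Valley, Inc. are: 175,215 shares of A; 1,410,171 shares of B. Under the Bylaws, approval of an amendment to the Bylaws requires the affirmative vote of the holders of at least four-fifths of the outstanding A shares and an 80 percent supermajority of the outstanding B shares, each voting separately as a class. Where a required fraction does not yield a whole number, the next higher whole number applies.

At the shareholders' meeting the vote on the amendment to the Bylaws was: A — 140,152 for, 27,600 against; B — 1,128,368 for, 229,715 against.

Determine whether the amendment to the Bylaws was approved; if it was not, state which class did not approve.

Not approved — the A shares did not give the required vote.

A: 4/5 of 175215 = 140172; 140,172 required, 140,152 in favor — not approved.
B: 4/5 of 1410171 = 1128136.80, rounded up to 1128137; 1,128,137 required, 1,128,368 in favor — approved.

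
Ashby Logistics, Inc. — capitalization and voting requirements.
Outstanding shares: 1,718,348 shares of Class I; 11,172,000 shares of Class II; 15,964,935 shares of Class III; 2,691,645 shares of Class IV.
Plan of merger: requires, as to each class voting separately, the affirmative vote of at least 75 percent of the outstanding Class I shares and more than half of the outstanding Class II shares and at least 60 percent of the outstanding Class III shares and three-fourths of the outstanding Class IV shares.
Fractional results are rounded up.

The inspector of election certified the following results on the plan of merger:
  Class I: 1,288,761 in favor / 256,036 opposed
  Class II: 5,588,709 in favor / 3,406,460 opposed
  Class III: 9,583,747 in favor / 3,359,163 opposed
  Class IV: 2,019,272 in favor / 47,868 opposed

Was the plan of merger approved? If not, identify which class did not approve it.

Class I: 3/4 of 1718348 = 1288761; 1,288,761 required, 1,288,761 in favor — approved.
Class II: a majority of 11172000 is 5586001; 5,586,001 required, 5,588,709 in favor — approved.
Class III: 3/5 of 15964935 = 9578961; 9,578,961 required, 9,583,747 in favor — approved.
Class IV: 3/4 of 2691645 = 2018733.75, rounded up to 2018734; 2,018,734 required, 2,019,272 in favor — approved.

Approved — every class gave the required vote.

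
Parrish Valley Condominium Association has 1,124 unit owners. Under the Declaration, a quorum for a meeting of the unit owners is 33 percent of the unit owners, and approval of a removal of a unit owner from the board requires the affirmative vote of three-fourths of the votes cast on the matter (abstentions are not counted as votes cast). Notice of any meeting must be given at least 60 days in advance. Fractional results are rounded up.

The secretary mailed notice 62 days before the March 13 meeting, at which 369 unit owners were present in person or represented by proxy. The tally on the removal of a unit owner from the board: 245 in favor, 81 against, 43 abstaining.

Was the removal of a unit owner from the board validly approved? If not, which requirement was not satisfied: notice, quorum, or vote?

Notice: 62 days given; 60 required. Satisfied.
Quorum: 33% of 1,124 = 370.92, rounded up to 371; 369 present. Not satisfied.
Vote: requires three-fourths of the votes cast (369 − 43 abstaining = 326); 3/4 of 326 = 244.50, rounded up to 245, so 245 needed; 245 in favor. Satisfied.

Invalid — quorum requirement not satisfied.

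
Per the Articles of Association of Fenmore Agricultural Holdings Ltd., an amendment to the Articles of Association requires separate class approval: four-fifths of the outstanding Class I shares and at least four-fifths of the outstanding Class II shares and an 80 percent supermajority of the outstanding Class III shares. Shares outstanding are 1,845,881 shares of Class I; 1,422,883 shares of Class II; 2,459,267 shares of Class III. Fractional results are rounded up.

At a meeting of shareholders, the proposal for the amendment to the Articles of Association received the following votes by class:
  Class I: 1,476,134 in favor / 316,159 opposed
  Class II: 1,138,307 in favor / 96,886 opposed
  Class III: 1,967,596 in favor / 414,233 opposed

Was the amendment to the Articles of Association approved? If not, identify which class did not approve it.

Not approved — the Class I shares did not give the required vote.

Class I: 4/5 of 1845881 = 1476704.80, rounded up to 1476705; 1,476,705 required, 1,476,134 in favor — not approved.
Class II: 4/5 of 1422883 = 1138306.40, rounded up to 1138307; 1,138,307 required, 1,138,307 in favor — approved.
Class III: 4/5 of 2459267 = 1967413.60, rounded up to 1967414; 1,967,414 required, 1,967,596 in favor — approved.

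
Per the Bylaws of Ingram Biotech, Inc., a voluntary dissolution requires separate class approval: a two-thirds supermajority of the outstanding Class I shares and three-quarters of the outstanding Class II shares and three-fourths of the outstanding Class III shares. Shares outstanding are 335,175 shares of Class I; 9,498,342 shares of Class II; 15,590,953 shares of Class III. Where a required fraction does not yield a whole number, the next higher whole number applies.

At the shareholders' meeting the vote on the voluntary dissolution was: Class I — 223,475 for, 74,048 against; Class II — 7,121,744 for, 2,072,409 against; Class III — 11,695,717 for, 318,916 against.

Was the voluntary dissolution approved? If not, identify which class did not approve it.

Not approved — the Class II shares did not give the required vote.

Class I: 2/3 of 335175 = 223450; 223,450 required, 223,475 in favor — approved.
Class II: 3/4 of 9498342 = 7123756.50, rounded up to 7123757; 7,123,757 required, 7,121,744 in favor — not approved.
Class III: 3/4 of 15590953 = 11693214.75, rounded up to 11693215; 11,693,215 required, 11,695,717 in favor — approved.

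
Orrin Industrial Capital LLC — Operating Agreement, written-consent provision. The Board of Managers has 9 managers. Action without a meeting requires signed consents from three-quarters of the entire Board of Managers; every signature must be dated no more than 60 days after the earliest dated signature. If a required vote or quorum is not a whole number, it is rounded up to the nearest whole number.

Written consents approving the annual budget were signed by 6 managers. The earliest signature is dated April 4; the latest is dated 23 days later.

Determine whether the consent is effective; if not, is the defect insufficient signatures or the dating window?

Signatures required: three-quarters of 9 — 3/4 of 9 = 6.75, rounded up to 7, so 7 needed; 6 signed. Insufficient.
Dating window: the latest signature is 23 days after the earliest; the limit is 60 days. Within the window.

Not effective — insufficient signatures.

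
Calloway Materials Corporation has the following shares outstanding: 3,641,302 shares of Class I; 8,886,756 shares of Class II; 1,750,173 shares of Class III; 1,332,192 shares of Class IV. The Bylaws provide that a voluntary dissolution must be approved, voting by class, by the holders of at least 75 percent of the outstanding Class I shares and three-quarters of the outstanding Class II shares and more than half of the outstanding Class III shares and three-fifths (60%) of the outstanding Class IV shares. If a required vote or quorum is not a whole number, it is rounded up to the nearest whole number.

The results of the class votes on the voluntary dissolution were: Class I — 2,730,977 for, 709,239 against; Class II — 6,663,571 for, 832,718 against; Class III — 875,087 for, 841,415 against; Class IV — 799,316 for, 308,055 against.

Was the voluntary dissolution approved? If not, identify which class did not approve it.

Class I: 3/4 of 3641302 = 2730976.50, rounded up to 2730977; 2,730,977 required, 2,730,977 in favor — approved.
Class II: 3/4 of 8886756 = 6665067; 6,665,067 required, 6,663,571 in favor — not approved.
Class III: a majority of 1750173 is 875087; 875,087 required, 875,087 in favor — approved.
Class IV: 3/5 of 1332192 = 799315.20, rounded up to 799316; 799,316 required, 799,316 in favor — approved.

Not approved — the Class II shares did not give the required vote.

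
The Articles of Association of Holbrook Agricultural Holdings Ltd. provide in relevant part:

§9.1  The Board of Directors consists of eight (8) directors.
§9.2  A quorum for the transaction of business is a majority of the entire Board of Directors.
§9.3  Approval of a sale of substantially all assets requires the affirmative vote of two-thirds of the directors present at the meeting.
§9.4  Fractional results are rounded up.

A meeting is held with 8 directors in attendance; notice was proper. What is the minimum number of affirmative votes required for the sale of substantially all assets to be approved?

The sale of substantially all assets requires two-thirds of the directors present (8).
2/3 of 8 = 5.33, rounded up to 6.

6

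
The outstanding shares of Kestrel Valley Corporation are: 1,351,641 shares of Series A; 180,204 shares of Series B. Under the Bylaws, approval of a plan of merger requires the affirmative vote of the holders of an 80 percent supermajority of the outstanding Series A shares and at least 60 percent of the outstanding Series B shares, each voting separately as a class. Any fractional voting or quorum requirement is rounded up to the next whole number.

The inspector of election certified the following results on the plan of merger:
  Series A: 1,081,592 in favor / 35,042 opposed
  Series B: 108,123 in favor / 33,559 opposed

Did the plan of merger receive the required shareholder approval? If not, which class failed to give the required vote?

Approved — every class gave the required vote.

Series A: 4/5 of 1351641 = 1081312.80, rounded up to 1081313; 1,081,313 required, 1,081,592 in favor — approved.
Series B: 3/5 of 180204 = 108122.40, rounded up to 108123; 108,123 required, 108,123 in favor — approved.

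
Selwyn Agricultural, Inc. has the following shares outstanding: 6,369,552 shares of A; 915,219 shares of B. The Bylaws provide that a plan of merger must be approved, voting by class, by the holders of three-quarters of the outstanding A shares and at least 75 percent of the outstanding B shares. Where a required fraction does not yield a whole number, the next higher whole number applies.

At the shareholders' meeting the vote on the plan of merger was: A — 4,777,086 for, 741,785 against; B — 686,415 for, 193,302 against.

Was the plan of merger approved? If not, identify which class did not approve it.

Not approved — the A shares did not give the required vote.

A: 3/4 of 6369552 = 4777164; 4,777,164 required, 4,777,086 in favor — not approved.
B: 3/4 of 915219 = 686414.25, rounded up to 686415; 686,415 required, 686,415 in favor — approved.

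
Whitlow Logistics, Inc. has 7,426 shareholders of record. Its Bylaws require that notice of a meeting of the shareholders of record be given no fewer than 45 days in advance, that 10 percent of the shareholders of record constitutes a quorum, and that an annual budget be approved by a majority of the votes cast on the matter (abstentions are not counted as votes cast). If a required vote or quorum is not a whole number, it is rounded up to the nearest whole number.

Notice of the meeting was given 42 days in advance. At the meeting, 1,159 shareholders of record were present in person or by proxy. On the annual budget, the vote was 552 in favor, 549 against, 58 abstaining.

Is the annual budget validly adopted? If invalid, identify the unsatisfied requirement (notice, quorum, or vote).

Invalid — notice requirement not satisfied.

Notice: 42 days given; 45 required. Not satisfied.
Quorum: 10% of 7,426 = 742.60, rounded up to 743; 1,159 present. Satisfied.
Vote: requires a majority of the votes cast (1,159 − 58 abstaining = 1,101); a majority of 1101 is 551, so 551 needed; 552 in favor. Satisfied.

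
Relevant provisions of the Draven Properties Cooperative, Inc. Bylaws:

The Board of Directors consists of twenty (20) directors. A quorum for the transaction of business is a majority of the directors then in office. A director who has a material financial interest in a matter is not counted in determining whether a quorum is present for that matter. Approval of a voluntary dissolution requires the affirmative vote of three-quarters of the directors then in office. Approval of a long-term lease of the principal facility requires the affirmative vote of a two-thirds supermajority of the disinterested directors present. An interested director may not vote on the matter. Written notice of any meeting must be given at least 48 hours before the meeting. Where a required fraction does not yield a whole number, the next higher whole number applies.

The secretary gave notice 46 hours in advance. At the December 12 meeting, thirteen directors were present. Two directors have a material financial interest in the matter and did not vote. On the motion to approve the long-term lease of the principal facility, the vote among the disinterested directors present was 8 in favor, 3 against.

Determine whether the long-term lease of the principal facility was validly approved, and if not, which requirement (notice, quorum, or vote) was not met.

Notice: 46 hours given; 48 required (46 < 48). Not satisfied.
Quorum: 13 present, but the 2 interested directors do not count, leaving 11. Quorum is 11. Satisfied.
Vote: the long-term lease of the principal facility requires two-thirds of the disinterested directors present (13 − 2 = 11). 2/3 of 11 = 7.33, rounded up to 8, so 8 affirmative votes are needed; 8 voted in favor. Satisfied.

Invalid — notice requirement not satisfied.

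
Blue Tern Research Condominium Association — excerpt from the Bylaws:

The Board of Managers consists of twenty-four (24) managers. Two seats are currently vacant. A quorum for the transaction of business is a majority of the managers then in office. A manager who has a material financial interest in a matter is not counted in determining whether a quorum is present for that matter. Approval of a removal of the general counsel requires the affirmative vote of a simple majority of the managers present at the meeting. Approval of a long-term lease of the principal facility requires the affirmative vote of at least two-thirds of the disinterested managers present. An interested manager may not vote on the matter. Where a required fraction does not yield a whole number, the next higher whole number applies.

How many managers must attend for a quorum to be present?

12

A majority of 22 is 12.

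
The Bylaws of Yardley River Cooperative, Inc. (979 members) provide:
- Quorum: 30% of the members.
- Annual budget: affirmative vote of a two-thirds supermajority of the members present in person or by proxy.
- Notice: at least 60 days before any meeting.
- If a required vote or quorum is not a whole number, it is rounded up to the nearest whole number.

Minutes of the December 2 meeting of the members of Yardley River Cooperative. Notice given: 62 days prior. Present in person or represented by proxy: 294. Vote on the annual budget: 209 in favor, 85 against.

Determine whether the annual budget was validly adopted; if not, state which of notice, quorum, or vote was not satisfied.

Valid — all requirements satisfied.

Notice: 62 days given; 60 required. Satisfied.
Quorum: 30% of 979 = 293.70, rounded up to 294; 294 present. Satisfied.
Vote: requires two-thirds of those present (294); 2/3 of 294 = 196, so 196 needed; 209 in favor. Satisfied.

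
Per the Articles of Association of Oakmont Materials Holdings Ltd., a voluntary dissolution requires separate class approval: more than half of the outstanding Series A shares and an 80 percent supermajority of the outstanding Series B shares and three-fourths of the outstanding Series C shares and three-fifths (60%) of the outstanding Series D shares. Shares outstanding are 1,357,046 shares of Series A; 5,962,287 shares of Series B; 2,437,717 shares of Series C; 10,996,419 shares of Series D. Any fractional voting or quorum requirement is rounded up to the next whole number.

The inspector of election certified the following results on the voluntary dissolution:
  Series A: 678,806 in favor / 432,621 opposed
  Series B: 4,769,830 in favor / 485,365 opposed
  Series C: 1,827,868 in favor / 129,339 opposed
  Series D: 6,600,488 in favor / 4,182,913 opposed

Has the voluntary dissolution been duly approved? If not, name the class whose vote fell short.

Series A: a majority of 1357046 is 678524; 678,524 required, 678,806 in favor — approved.
Series B: 4/5 of 5962287 = 4769829.60, rounded up to 4769830; 4,769,830 required, 4,769,830 in favor — approved.
Series C: 3/4 of 2437717 = 1828287.75, rounded up to 1828288; 1,828,288 required, 1,827,868 in favor — not approved.
Series D: 3/5 of 10996419 = 6597851.40, rounded up to 6597852; 6,597,852 required, 6,600,488 in favor — approved.

Not approved — the Series C shares did not give the required vote.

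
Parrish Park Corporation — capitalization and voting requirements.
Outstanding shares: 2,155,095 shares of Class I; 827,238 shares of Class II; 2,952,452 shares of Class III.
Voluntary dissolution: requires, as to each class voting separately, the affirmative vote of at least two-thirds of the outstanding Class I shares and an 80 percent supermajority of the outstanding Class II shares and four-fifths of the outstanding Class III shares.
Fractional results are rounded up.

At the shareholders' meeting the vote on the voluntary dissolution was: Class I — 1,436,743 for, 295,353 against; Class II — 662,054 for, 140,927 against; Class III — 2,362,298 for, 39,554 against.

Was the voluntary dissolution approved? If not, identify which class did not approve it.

Approved — every class gave the required vote.

Class I: 2/3 of 2155095 = 1436730; 1,436,730 required, 1,436,743 in favor — approved.
Class II: 4/5 of 827238 = 661790.40, rounded up to 661791; 661,791 required, 662,054 in favor — approved.
Class III: 4/5 of 2952452 = 2361961.60, rounded up to 2361962; 2,361,962 required, 2,362,298 in favor — approved.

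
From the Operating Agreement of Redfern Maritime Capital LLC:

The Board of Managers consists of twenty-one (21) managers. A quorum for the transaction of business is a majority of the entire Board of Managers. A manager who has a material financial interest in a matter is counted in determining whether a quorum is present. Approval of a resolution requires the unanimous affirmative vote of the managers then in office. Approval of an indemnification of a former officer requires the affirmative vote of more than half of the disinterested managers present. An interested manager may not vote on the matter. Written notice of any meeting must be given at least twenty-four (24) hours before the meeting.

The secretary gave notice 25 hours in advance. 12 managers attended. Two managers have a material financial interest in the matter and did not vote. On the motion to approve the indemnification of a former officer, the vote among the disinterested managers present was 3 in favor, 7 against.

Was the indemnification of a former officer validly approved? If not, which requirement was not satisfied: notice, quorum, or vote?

Notice: 25 hours given; 24 required (25 ≥ 24). Satisfied.
Quorum: 12 present (interested managers count toward quorum); quorum is 11. Satisfied.
Vote: the indemnification of a former officer requires a majority of the disinterested managers present (12 − 2 = 10). A majority of 10 is 6, so 6 affirmative votes are needed; 3 voted in favor. Not satisfied.

Invalid — vote requirement not satisfied.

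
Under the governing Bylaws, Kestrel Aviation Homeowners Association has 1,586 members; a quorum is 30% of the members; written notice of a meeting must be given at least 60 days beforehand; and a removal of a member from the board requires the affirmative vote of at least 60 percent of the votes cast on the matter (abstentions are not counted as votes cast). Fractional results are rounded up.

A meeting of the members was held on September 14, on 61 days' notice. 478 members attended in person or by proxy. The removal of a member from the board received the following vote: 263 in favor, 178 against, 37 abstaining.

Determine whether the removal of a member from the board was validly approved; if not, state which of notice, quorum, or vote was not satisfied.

Invalid — vote requirement not satisfied.

Notice: 61 days given; 60 required. Satisfied.
Quorum: 30% of 1,586 = 475.80, rounded up to 476; 478 present. Satisfied.
Vote: requires three-fifths of the votes cast (478 − 37 abstaining = 441); 3/5 of 441 = 264.60, rounded up to 265, so 265 needed; 263 in favor. Not satisfied.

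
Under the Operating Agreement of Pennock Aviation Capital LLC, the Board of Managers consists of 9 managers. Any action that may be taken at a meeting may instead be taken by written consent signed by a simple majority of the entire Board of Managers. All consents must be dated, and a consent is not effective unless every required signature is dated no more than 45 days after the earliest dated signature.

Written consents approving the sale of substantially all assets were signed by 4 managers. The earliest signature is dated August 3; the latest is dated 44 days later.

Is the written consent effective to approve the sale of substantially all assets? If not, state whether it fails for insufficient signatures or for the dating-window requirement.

Not effective — insufficient signatures.

Signatures required: a simple majority of 9 — a majority of 9 is 5, so 5 needed; 4 signed. Insufficient.
Dating window: the latest signature is 44 days after the earliest; the limit is 45 days. Within the window.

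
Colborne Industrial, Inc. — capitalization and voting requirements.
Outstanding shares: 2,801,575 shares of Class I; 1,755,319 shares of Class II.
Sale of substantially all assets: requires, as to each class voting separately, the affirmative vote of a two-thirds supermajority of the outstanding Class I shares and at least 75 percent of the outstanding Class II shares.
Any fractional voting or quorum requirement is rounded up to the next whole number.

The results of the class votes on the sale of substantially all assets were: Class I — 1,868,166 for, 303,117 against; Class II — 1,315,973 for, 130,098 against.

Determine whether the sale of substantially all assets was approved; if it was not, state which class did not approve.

Not approved — the Class II shares did not give the required vote.

Class I: 2/3 of 2801575 = 1867716.67, rounded up to 1867717; 1,867,717 required, 1,868,166 in favor — approved.
Class II: 3/4 of 1755319 = 1316489.25, rounded up to 1316490; 1,316,490 required, 1,315,973 in favor — not approved.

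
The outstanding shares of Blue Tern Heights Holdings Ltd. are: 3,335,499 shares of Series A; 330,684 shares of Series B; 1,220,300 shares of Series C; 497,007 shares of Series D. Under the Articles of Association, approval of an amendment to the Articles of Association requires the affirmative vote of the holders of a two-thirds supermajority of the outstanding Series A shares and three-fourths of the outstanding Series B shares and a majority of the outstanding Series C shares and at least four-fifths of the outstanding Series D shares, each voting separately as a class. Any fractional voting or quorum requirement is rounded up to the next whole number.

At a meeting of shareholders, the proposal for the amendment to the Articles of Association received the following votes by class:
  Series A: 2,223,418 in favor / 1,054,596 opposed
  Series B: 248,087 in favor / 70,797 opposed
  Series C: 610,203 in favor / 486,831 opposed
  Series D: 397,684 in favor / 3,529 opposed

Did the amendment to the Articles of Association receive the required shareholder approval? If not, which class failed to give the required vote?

Not approved — the Series A shares did not give the required vote.

Series A: 2/3 of 3335499 = 2223666; 2,223,666 required, 2,223,418 in favor — not approved.
Series B: 3/4 of 330684 = 248013; 248,013 required, 248,087 in favor — approved.
Series C: a majority of 1220300 is 610151; 610,151 required, 610,203 in favor — approved.
Series D: 4/5 of 497007 = 397605.60, rounded up to 397606; 397,606 required, 397,684 in favor — approved.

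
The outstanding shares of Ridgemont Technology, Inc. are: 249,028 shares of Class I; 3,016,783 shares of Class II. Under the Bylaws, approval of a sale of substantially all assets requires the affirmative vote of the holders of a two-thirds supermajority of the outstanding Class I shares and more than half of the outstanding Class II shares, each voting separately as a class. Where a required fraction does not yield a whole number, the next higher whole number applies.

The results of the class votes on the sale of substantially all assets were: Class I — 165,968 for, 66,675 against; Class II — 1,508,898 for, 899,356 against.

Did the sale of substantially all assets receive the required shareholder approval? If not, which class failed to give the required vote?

Class I: 2/3 of 249028 = 166018.67, rounded up to 166019; 166,019 required, 165,968 in favor — not approved.
Class II: a majority of 3016783 is 1508392; 1,508,392 required, 1,508,898 in favor — approved.

Not approved — the Class I shares did not give the required vote.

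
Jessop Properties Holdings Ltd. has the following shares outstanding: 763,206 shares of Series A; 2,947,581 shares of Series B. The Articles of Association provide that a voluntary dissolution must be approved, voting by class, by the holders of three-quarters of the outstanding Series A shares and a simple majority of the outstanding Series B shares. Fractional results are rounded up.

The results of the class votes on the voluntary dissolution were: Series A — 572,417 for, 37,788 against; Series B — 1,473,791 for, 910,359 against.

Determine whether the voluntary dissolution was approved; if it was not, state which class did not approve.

Approved — every class gave the required vote.

Series A: 3/4 of 763206 = 572404.50, rounded up to 572405; 572,405 required, 572,417 in favor — approved.
Series B: a majority of 2947581 is 1473791; 1,473,791 required, 1,473,791 in favor — approved.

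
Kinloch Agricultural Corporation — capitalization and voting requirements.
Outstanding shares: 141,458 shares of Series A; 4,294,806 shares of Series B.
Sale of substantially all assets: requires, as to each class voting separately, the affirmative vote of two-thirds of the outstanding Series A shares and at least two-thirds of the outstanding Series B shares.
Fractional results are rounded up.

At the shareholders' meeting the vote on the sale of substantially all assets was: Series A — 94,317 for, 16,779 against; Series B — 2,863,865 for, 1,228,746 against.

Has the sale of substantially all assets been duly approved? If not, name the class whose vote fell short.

Approved — every class gave the required vote.

Series A: 2/3 of 141458 = 94305.33, rounded up to 94306; 94,306 required, 94,317 in favor — approved.
Series B: 2/3 of 4294806 = 2863204; 2,863,204 required, 2,863,865 in favor — approved.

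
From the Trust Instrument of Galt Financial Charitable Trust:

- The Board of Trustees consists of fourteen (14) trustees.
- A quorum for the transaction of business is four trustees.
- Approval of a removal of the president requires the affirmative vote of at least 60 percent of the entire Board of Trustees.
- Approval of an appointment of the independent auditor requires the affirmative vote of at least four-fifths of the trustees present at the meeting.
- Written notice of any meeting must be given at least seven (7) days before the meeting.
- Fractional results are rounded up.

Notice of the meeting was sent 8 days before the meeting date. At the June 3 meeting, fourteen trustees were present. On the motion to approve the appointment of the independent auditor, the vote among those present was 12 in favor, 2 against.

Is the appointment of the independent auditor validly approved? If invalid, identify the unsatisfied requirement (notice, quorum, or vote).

Notice: 8 days given; 7 required (8 ≥ 7). Satisfied.
Quorum: 14 present; quorum is 4. Satisfied.
Vote: the appointment of the independent auditor requires four-fifths of the trustees present (14). 4/5 of 14 = 11.20, rounded up to 12, so 12 affirmative votes are needed; 12 voted in favor. Satisfied.

Valid — all requirements satisfied.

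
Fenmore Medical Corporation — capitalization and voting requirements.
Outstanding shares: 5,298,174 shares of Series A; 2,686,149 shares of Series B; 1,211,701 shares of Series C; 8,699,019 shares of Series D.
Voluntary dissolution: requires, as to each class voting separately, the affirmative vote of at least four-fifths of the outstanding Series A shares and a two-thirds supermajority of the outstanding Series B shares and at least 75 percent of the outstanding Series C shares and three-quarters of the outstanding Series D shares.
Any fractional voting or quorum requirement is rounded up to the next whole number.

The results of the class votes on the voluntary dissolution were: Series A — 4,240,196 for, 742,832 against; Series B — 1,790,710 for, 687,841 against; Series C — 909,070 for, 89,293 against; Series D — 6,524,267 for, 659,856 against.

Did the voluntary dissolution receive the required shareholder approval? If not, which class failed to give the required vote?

Series A: 4/5 of 5298174 = 4238539.20, rounded up to 4238540; 4,238,540 required, 4,240,196 in favor — approved.
Series B: 2/3 of 2686149 = 1790766; 1,790,766 required, 1,790,710 in favor — not approved.
Series C: 3/4 of 1211701 = 908775.75, rounded up to 908776; 908,776 required, 909,070 in favor — approved.
Series D: 3/4 of 8699019 = 6524264.25, rounded up to 6524265; 6,524,265 required, 6,524,267 in favor — approved.

Not approved — the Series B shares did not give the required vote.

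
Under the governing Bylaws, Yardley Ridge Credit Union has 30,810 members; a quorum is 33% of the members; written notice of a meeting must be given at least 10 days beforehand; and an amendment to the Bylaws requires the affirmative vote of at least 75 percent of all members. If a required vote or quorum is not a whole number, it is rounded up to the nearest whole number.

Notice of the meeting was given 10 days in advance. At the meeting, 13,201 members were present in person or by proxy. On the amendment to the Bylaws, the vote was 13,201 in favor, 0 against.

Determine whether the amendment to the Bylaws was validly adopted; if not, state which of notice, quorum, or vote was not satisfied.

Invalid — vote requirement not satisfied.

Notice: 10 days given; 10 required. Satisfied.
Quorum: 33% of 30,810 = 10,167.30, rounded up to 10,168; 13,201 present. Satisfied.
Vote: requires three-fourths of all members (30,810); 3/4 of 30810 = 23107.50, rounded up to 23108, so 23,108 needed; 13,201 in favor. Not satisfied.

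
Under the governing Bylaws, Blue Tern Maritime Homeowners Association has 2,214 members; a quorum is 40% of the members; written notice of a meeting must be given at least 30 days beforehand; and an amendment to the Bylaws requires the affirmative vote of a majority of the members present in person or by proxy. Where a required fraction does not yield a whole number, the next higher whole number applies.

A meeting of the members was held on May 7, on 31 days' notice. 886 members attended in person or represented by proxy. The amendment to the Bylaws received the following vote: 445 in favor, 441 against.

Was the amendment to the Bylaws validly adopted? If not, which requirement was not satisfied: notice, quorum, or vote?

Notice: 31 days given; 30 required. Satisfied.
Quorum: 40% of 2,214 = 885.60, rounded up to 886; 886 present. Satisfied.
Vote: requires a majority of those present (886); a majority of 886 is 444, so 444 needed; 445 in favor. Satisfied.

Valid — all requirements satisfied.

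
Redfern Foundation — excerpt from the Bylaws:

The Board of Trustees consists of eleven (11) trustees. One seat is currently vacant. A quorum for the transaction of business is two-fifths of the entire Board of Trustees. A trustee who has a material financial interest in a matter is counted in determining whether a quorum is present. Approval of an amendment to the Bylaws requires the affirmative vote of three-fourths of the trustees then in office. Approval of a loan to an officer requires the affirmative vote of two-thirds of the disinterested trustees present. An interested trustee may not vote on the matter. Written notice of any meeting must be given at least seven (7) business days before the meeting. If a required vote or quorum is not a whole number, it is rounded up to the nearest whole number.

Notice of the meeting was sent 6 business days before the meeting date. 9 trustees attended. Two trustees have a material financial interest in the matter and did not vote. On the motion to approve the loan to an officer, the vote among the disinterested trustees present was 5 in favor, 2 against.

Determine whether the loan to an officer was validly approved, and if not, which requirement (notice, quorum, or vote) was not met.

Notice: 6 business days given; 7 required (6 < 7). Not satisfied.
Quorum: 9 present (interested trustees count toward quorum); quorum is 5. Satisfied.
Vote: the loan to an officer requires two-thirds of the disinterested trustees present (9 − 2 = 7). 2/3 of 7 = 4.67, rounded up to 5, so 5 affirmative votes are needed; 5 voted in favor. Satisfied.

Invalid — notice requirement not satisfied.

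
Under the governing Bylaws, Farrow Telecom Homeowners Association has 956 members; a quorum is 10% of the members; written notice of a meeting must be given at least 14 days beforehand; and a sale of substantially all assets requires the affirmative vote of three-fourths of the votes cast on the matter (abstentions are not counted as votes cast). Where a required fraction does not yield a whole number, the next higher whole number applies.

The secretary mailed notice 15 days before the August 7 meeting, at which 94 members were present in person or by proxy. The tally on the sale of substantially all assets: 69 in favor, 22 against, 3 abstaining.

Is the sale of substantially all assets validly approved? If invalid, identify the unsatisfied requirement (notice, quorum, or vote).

Notice: 15 days given; 14 required. Satisfied.
Quorum: 10% of 956 = 95.60, rounded up to 96; 94 present. Not satisfied.
Vote: requires three-fourths of the votes cast (94 − 3 abstaining = 91); 3/4 of 91 = 68.25, rounded up to 69, so 69 needed; 69 in favor. Satisfied.

Invalid — quorum requirement not satisfied.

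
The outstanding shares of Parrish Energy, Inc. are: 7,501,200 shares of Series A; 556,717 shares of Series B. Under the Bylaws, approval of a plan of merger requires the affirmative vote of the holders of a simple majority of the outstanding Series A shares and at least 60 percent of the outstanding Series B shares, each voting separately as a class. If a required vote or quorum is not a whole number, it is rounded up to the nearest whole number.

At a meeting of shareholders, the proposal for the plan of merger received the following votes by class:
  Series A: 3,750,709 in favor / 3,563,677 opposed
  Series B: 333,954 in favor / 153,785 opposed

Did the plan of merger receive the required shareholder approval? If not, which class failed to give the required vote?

Series A: a majority of 7501200 is 3750601; 3,750,601 required, 3,750,709 in favor — approved.
Series B: 3/5 of 556717 = 334030.20, rounded up to 334031; 334,031 required, 333,954 in favor — not approved.

Not approved — the Series B shares did not give the required vote.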